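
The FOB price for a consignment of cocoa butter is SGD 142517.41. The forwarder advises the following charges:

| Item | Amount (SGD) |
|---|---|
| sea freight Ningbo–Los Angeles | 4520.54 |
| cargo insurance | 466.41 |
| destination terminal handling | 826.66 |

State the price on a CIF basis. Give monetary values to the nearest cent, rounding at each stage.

CIF price: SGD 147504.36

Not relevant to the conversion: destination terminal — on the buyer under both terms; not part of either seller's price.
From FOB to CIF, the seller additionally bears: freight, insurance.
CIF price = 142517.41 + 4520.54 + 466.41 = 147504.36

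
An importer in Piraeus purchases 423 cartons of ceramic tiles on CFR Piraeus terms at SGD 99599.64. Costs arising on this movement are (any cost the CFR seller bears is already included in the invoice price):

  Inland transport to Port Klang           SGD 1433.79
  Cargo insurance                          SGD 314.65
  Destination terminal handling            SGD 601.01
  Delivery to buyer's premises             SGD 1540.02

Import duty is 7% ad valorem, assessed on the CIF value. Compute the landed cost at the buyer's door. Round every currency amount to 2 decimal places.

CFR: the seller pays costs through ocean freight to the destination port, but not insurance.
Already in the invoice (seller's account under CFR): inland to port — exclude.
CIF value = CFR price + insurance = 99599.64 + 314.65 = 99914.29
Import duty = 99914.29 × 7% = 6994.00
Buyer bears: insurance 314.65 + destination terminal 601.01 + delivery 1540.02 + duty 6994.00 = 9449.68
Landed cost = invoice 99599.64 + 9449.68 = 109049.32

Total landed cost: SGD 109049.32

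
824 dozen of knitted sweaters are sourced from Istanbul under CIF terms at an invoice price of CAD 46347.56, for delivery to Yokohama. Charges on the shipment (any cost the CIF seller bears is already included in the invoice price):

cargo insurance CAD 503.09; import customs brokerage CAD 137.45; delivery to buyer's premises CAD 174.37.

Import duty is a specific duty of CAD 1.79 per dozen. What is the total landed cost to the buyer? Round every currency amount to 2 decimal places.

Total landed cost: CAD 48134.34

CIF: the seller pays costs through ocean freight and marine insurance to the destination port.
Already in the invoice (seller's account under CIF): insurance — exclude.
The CIF price already equals the CIF value: 46347.56
Import duty = 824 × 1.79 = 1474.96
Buyer bears: brokerage 137.45 + delivery 174.37 + duty 1474.96 = 1786.78
Landed cost = invoice 46347.56 + 1786.78 = 48134.34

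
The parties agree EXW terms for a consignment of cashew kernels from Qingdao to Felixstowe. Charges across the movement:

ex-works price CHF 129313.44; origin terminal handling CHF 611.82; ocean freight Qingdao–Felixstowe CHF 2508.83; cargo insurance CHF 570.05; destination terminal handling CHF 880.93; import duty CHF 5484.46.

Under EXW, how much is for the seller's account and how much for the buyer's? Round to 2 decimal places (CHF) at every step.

EXW: the seller makes goods available at their premises; the buyer bears all onward costs.
Seller's account: goods 129313.44 = 129313.44
Buyer's account: origin terminal 611.82 + freight 2508.83 + insurance 570.05 + destination terminal 880.93 + duty 5484.46 = 10056.09

Seller: CHF 129313.44; buyer: CHF 10056.09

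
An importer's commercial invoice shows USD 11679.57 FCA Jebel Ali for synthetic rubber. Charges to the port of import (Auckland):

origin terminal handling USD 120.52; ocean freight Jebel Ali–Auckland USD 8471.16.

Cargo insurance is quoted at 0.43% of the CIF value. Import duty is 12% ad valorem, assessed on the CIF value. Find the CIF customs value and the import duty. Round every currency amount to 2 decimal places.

CIF value: USD 20358.79; import duty: USD 2443.05

Let C be the CIF value. C = FCA price + pre-shipment costs + freight + 0.43% × C
C − 0.43% × C = 11679.57 + 120.52 + 8471.16
0.9957 × C = 20271.25
C = 20271.25 / 0.9957 = 20358.79
Insurance premium = 0.43% × 20358.79 = 87.54
Import duty = 20358.79 × 12% = 2443.05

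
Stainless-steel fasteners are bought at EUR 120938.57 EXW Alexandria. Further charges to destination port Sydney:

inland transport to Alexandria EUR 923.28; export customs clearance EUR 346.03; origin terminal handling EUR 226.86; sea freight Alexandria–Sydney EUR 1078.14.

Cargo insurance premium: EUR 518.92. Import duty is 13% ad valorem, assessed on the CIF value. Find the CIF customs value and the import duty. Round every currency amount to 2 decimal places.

CIF value: EUR 124031.80; import duty: EUR 16124.13

CIF = EXW price + pre-shipment costs + freight + insurance
CIF = 120938.57 + 923.28 + 346.03 + 226.86 + 1078.14 + 518.92 = 124031.80
Import duty = 124031.80 × 13% = 16124.13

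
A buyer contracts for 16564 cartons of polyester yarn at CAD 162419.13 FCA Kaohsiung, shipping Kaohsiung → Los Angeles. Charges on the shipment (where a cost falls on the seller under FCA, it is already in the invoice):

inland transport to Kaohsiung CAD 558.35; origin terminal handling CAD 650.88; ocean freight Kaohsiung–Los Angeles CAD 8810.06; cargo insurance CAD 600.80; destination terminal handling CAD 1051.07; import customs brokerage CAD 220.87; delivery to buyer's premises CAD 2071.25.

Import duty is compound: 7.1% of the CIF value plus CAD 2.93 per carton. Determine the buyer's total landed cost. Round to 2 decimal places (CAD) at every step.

FCA: the seller delivers export-cleared goods to the carrier; the buyer bears costs from that point.
Already in the invoice (seller's account under FCA): inland to port — exclude.
CIF value = FCA price + origin terminal + freight + insurance = 162419.13 + 650.88 + 8810.06 + 600.80 = 172480.87
Ad valorem component: 172480.87 × 7.1% = 12246.14
Specific component: 16564 × 2.93 = 48532.52
Import duty = 12246.14 + 48532.52 = 60778.66
Buyer bears: origin terminal 650.88 + freight 8810.06 + insurance 600.80 + destination terminal 1051.07 + brokerage 220.87 + delivery 2071.25 + duty 60778.66 = 74183.59
Landed cost = invoice 162419.13 + 74183.59 = 236602.72

Total landed cost: CAD 236602.72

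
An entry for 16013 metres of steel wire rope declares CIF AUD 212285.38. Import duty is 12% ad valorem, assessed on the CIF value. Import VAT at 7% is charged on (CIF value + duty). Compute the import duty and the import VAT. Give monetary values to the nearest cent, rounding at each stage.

Import duty: AUD 25474.25; import VAT: AUD 16643.17

Import duty = 212285.38 × 12% = 25474.25
VAT base = CIF + duty = 212285.38 + 25474.25 = 237759.63
Import VAT = 237759.63 × 7% = 16643.17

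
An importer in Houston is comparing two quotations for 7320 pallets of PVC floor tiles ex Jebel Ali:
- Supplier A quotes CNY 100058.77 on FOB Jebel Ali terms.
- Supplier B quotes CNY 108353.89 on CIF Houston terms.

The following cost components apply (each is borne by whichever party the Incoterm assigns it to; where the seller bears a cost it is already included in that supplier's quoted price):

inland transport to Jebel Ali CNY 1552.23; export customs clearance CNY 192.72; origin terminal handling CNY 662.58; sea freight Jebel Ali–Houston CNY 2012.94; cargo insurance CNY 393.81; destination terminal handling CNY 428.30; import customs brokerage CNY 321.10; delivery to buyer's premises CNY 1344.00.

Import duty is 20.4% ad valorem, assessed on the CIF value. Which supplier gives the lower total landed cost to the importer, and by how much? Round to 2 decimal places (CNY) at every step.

Supplier A is cheaper by CNY 7089.59

Supplier A (FOB):
CIF value = FOB price + freight + insurance = 100058.77 + 2012.94 + 393.81 = 102465.52
Import duty = 102465.52 × 20.4% = 20902.97
Buyer bears (A): 2012.94 + 393.81 + 428.30 + 321.10 + 1344.00 = 4500.15
Landed cost (A) = invoice 100058.77 + 4500.15 + duty 20902.97 = 125461.89
Supplier B (CIF):
The CIF price already equals the CIF value: 108353.89
Import duty = 108353.89 × 20.4% = 22104.19
Buyer bears (B): 428.30 + 321.10 + 1344.00 = 2093.40
Landed cost (B) = invoice 108353.89 + 2093.40 + duty 22104.19 = 132551.48
Difference = |125461.89 − 132551.48| = 7089.59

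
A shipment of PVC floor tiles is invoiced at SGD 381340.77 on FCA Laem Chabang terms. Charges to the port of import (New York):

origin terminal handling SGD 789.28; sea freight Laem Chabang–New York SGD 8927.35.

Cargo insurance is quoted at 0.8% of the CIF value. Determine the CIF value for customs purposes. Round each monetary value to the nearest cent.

CIF value: SGD 394211.09

Let C be the CIF value. C = FCA price + pre-shipment costs + freight + 0.8% × C
C − 0.8% × C = 381340.77 + 789.28 + 8927.35
0.992 × C = 391057.40
C = 391057.40 / 0.992 = 394211.09
Insurance premium = 0.8% × 394211.09 = 3153.69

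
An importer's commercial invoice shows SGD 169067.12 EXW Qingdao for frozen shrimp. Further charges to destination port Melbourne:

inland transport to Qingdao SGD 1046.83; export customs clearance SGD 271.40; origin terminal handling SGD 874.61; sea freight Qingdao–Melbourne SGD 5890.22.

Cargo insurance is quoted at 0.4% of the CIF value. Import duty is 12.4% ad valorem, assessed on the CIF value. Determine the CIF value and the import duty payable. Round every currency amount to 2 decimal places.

CIF value: SGD 177861.63; import duty: SGD 22054.84

Let C be the CIF value. C = EXW price + pre-shipment costs + freight + 0.4% × C
C − 0.4% × C = 169067.12 + 1046.83 + 271.40 + 874.61 + 5890.22
0.996 × C = 177150.18
C = 177150.18 / 0.996 = 177861.63
Insurance premium = 0.4% × 177861.63 = 711.45
Import duty = 177861.63 × 12.4% = 22054.84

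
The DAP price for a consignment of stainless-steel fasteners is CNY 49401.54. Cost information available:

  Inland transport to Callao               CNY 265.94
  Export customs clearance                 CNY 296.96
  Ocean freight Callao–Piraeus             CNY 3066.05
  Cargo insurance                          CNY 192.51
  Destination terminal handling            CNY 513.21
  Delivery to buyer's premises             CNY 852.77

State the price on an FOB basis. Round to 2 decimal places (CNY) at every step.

Not relevant to the conversion: inland to port, export clearance — on the seller under both DAP and FOB; already in the DAP price and stays in the FOB price.
From DAP to FOB, the seller no longer bears: freight, insurance, destination terminal, delivery.
FOB price = 49401.54 − 3066.05 − 192.51 − 513.21 − 852.77 = 44777.00

FOB price: CNY 44777.00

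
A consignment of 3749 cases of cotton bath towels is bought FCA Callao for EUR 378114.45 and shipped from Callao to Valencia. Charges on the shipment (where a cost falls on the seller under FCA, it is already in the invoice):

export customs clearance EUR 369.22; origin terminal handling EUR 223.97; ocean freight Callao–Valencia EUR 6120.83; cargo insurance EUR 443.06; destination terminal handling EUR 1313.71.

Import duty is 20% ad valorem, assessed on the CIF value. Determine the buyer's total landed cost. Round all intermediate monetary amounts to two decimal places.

FCA: the seller delivers export-cleared goods to the carrier; the buyer bears costs from that point.
Already in the invoice (seller's account under FCA): export clearance — exclude.
CIF value = FCA price + origin terminal + freight + insurance = 378114.45 + 223.97 + 6120.83 + 443.06 = 384902.31
Import duty = 384902.31 × 20% = 76980.46
Buyer bears: origin terminal 223.97 + freight 6120.83 + insurance 443.06 + destination terminal 1313.71 + duty 76980.46 = 85082.03
Landed cost = invoice 378114.45 + 85082.03 = 463196.48

Total landed cost: EUR 463196.48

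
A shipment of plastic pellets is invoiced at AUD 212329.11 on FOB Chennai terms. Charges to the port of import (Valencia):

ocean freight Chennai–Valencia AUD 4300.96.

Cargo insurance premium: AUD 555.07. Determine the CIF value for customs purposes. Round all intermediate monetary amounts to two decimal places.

CIF value: AUD 217185.14

CIF = FOB price + freight + insurance
CIF = 212329.11 + 4300.96 + 555.07 = 217185.14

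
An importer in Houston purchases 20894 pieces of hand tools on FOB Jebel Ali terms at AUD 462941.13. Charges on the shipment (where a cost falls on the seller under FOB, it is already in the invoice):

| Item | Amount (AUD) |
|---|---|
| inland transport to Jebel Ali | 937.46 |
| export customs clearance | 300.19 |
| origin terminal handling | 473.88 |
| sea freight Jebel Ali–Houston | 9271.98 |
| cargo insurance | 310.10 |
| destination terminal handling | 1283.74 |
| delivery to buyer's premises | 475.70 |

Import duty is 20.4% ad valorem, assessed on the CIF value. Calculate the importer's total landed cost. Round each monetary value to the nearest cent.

FOB: the seller bears costs until goods are on board at the origin port; the buyer bears freight, insurance and all costs thereafter.
Already in the invoice (seller's account under FOB): inland to port, export clearance, origin terminal — exclude.
CIF value = FOB price + freight + insurance = 462941.13 + 9271.98 + 310.10 = 472523.21
Import duty = 472523.21 × 20.4% = 96394.73
Buyer bears: freight 9271.98 + insurance 310.10 + destination terminal 1283.74 + delivery 475.70 + duty 96394.73 = 107736.25
Landed cost = invoice 462941.13 + 107736.25 = 570677.38

Total landed cost: AUD 570677.38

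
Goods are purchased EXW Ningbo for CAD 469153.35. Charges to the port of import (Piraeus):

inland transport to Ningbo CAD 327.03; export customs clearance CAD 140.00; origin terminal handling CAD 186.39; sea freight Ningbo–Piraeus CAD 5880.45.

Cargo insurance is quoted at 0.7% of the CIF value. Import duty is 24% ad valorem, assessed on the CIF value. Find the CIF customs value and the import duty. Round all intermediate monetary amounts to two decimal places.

CIF value: CAD 479040.50; import duty: CAD 114969.72

Let C be the CIF value. C = EXW price + pre-shipment costs + freight + 0.7% × C
C − 0.7% × C = 469153.35 + 327.03 + 140.00 + 186.39 + 5880.45
0.993 × C = 475687.22
C = 475687.22 / 0.993 = 479040.50
Insurance premium = 0.7% × 479040.50 = 3353.28
Import duty = 479040.50 × 24% = 114969.72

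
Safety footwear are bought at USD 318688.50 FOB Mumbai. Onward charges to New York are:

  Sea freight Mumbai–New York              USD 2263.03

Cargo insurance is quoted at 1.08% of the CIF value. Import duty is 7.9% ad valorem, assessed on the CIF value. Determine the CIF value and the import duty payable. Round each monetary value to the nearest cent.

CIF value: USD 324455.65; import duty: USD 25632.00

Let C be the CIF value. C = FOB price + freight + 1.08% × C
C − 1.08% × C = 318688.50 + 2263.03
0.9892 × C = 320951.53
C = 320951.53 / 0.9892 = 324455.65
Insurance premium = 1.08% × 324455.65 = 3504.12
Import duty = 324455.65 × 7.9% = 25632.00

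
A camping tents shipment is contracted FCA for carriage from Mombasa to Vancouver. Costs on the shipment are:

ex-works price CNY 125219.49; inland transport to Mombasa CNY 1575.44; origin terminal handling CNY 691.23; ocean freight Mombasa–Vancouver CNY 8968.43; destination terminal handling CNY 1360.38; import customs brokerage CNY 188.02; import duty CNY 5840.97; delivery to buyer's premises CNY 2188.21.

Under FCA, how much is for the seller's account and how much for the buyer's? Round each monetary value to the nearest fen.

FCA: the seller delivers export-cleared goods to the carrier; the buyer bears costs from that point.
Seller's account: goods 125219.49 + inland to port 1575.44 = 126794.93
Buyer's account: origin terminal 691.23 + freight 8968.43 + destination terminal 1360.38 + brokerage 188.02 + duty 5840.97 + delivery 2188.21 = 19237.24

Seller: CNY 126794.93; buyer: CNY 19237.24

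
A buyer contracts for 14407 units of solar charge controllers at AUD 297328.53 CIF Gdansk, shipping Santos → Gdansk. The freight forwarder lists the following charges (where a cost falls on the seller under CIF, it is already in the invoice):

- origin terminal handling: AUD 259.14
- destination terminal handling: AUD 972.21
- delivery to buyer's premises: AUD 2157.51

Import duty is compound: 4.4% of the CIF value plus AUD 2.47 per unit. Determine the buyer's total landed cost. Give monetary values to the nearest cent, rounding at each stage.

Total landed cost: AUD 349126.00

CIF: the seller pays costs through ocean freight and marine insurance to the destination port.
Already in the invoice (seller's account under CIF): origin terminal — exclude.
The CIF price already equals the CIF value: 297328.53
Ad valorem component: 297328.53 × 4.4% = 13082.46
Specific component: 14407 × 2.47 = 35585.29
Import duty = 13082.46 + 35585.29 = 48667.75
Buyer bears: destination terminal 972.21 + delivery 2157.51 + duty 48667.75 = 51797.47
Landed cost = invoice 297328.53 + 51797.47 = 349126.00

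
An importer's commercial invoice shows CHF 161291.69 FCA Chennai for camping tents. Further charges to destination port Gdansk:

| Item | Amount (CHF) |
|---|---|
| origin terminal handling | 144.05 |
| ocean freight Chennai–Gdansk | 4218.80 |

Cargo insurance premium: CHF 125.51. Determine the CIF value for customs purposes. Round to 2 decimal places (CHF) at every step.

CIF value: CHF 165780.05

CIF = FCA price + pre-shipment costs + freight + insurance
CIF = 161291.69 + 144.05 + 4218.80 + 125.51 = 165780.05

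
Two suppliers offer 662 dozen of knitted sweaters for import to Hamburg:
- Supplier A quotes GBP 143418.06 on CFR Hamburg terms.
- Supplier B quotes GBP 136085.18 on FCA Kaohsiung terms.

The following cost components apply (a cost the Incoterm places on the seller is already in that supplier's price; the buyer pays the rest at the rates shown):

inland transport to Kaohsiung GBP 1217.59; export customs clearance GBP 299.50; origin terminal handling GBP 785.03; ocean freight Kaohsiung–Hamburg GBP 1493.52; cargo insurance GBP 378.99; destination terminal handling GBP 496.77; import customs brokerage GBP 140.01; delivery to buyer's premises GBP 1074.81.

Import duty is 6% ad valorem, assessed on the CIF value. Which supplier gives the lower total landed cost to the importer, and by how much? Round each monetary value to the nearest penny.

Supplier A (CFR):
CIF value = CFR price + insurance = 143418.06 + 378.99 = 143797.05
Import duty = 143797.05 × 6% = 8627.82
Buyer bears (A): 378.99 + 496.77 + 140.01 + 1074.81 = 2090.58
Landed cost (A) = invoice 143418.06 + 2090.58 + duty 8627.82 = 154136.46
Supplier B (FCA):
CIF value = FCA price + origin terminal + freight + insurance = 136085.18 + 785.03 + 1493.52 + 378.99 = 138742.72
Import duty = 138742.72 × 6% = 8324.56
Buyer bears (B): 785.03 + 1493.52 + 378.99 + 496.77 + 140.01 + 1074.81 = 4369.13
Landed cost (B) = invoice 136085.18 + 4369.13 + duty 8324.56 = 148778.87
Difference = |154136.46 − 148778.87| = 5357.59

Supplier B is cheaper by GBP 5357.59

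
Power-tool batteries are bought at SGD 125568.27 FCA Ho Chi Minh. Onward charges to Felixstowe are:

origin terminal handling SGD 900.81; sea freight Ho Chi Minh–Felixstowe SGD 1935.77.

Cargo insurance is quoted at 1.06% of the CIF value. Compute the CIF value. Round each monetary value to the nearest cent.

Let C be the CIF value. C = FCA price + pre-shipment costs + freight + 1.06% × C
C − 1.06% × C = 125568.27 + 900.81 + 1935.77
0.9894 × C = 128404.85
C = 128404.85 / 0.9894 = 129780.52
Insurance premium = 1.06% × 129780.52 = 1375.67

CIF value: SGD 129780.52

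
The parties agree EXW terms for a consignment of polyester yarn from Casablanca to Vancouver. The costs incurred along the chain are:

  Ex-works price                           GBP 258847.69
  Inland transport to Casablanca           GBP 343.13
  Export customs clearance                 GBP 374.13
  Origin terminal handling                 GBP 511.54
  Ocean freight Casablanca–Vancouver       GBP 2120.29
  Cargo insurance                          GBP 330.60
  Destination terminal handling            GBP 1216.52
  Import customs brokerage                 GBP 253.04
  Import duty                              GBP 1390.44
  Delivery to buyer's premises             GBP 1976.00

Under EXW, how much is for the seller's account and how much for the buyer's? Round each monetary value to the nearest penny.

EXW: the seller makes goods available at their premises; the buyer bears all onward costs.
Seller's account: goods 258847.69 = 258847.69
Buyer's account: inland to port 343.13 + export clearance 374.13 + origin terminal 511.54 + freight 2120.29 + insurance 330.60 + destination terminal 1216.52 + brokerage 253.04 + duty 1390.44 + delivery 1976.00 = 8515.69

Seller: GBP 258847.69; buyer: GBP 8515.69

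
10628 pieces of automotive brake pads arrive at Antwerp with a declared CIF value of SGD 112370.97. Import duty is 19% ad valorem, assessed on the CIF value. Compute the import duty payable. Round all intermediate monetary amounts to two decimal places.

Import duty: SGD 21350.48

Import duty = 112370.97 × 19% = 21350.48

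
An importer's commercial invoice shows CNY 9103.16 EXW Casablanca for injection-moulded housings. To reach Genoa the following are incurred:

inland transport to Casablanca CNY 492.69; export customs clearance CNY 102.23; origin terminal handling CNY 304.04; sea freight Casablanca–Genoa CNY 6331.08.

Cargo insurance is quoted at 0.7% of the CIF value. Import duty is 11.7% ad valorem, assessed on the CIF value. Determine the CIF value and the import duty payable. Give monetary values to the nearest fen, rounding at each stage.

CIF value: CNY 16448.34; import duty: CNY 1924.46

Let C be the CIF value. C = EXW price + pre-shipment costs + freight + 0.7% × C
C − 0.7% × C = 9103.16 + 492.69 + 102.23 + 304.04 + 6331.08
0.993 × C = 16333.20
C = 16333.20 / 0.993 = 16448.34
Insurance premium = 0.7% × 16448.34 = 115.14
Import duty = 16448.34 × 11.7% = 1924.46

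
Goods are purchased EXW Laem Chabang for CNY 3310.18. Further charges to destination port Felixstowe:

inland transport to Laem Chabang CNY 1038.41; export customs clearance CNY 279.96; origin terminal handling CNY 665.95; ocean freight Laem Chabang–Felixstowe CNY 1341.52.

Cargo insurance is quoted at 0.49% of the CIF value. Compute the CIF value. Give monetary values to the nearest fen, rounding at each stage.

Let C be the CIF value. C = EXW price + pre-shipment costs + freight + 0.49% × C
C − 0.49% × C = 3310.18 + 1038.41 + 279.96 + 665.95 + 1341.52
0.9951 × C = 6636.02
C = 6636.02 / 0.9951 = 6668.70
Insurance premium = 0.49% × 6668.70 = 32.68

CIF value: CNY 6668.70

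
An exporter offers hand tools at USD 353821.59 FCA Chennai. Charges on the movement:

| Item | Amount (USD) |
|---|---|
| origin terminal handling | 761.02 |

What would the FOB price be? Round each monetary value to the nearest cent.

FOB price: USD 354582.61

From FCA to FOB, the seller additionally bears: origin terminal.
FOB price = 353821.59 + 761.02 = 354582.61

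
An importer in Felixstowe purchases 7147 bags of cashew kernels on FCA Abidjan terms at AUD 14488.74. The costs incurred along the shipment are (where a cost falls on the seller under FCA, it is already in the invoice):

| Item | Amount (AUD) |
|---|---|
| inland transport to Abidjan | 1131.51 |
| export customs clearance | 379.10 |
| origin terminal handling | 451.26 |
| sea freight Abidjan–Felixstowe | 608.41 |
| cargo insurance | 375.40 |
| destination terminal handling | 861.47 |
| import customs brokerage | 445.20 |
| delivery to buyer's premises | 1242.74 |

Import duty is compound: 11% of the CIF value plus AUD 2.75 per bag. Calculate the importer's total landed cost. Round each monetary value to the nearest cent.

FCA: the seller delivers export-cleared goods to the carrier; the buyer bears costs from that point.
Already in the invoice (seller's account under FCA): inland to port, export clearance — exclude.
CIF value = FCA price + origin terminal + freight + insurance = 14488.74 + 451.26 + 608.41 + 375.40 = 15923.81
Ad valorem component: 15923.81 × 11% = 1751.62
Specific component: 7147 × 2.75 = 19654.25
Import duty = 1751.62 + 19654.25 = 21405.87
Buyer bears: origin terminal 451.26 + freight 608.41 + insurance 375.40 + destination terminal 861.47 + brokerage 445.20 + delivery 1242.74 + duty 21405.87 = 25390.35
Landed cost = invoice 14488.74 + 25390.35 = 39879.09

Total landed cost: AUD 39879.09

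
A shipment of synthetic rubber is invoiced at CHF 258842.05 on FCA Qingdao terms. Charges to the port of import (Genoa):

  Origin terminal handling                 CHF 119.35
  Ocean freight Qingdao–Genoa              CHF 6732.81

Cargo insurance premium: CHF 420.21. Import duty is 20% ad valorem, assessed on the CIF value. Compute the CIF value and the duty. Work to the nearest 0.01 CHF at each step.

CIF value: CHF 266114.42; import duty: CHF 53222.88

CIF = FCA price + pre-shipment costs + freight + insurance
CIF = 258842.05 + 119.35 + 6732.81 + 420.21 = 266114.42
Import duty = 266114.42 × 20% = 53222.88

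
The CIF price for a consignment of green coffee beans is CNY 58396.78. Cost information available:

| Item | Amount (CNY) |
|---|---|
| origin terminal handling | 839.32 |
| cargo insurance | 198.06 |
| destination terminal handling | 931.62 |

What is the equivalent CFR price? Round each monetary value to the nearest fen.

CFR price: CNY 58198.72

Not relevant to the conversion: origin terminal — on the seller under both CIF and CFR; already in the CIF price and stays in the CFR price. destination terminal — on the buyer under both terms; not part of either seller's price.
From CIF to CFR, the seller no longer bears: insurance.
CFR price = 58396.78 − 198.06 = 58198.72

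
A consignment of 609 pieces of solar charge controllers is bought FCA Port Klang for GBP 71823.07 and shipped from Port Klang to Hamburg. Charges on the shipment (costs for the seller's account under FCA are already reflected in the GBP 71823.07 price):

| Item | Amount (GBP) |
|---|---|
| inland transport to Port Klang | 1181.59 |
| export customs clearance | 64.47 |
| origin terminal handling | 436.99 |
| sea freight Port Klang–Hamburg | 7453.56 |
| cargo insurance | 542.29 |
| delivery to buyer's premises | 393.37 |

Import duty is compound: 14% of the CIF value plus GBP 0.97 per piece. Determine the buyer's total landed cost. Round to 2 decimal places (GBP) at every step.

Total landed cost: GBP 92475.84

FCA: the seller delivers export-cleared goods to the carrier; the buyer bears costs from that point.
Already in the invoice (seller's account under FCA): inland to port, export clearance — exclude.
CIF value = FCA price + origin terminal + freight + insurance = 71823.07 + 436.99 + 7453.56 + 542.29 = 80255.91
Ad valorem component: 80255.91 × 14% = 11235.83
Specific component: 609 × 0.97 = 590.73
Import duty = 11235.83 + 590.73 = 11826.56
Buyer bears: origin terminal 436.99 + freight 7453.56 + insurance 542.29 + delivery 393.37 + duty 11826.56 = 20652.77
Landed cost = invoice 71823.07 + 20652.77 = 92475.84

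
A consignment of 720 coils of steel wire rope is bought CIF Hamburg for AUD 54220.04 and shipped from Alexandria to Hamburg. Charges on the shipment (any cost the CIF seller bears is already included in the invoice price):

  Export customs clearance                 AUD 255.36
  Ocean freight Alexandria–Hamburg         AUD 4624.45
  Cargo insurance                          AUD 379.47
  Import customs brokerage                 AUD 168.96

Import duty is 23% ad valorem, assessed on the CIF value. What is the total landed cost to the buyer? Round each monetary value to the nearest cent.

Total landed cost: AUD 66859.61

CIF: the seller pays costs through ocean freight and marine insurance to the destination port.
Already in the invoice (seller's account under CIF): export clearance, freight, insurance — exclude.
The CIF price already equals the CIF value: 54220.04
Import duty = 54220.04 × 23% = 12470.61
Buyer bears: brokerage 168.96 + duty 12470.61 = 12639.57
Landed cost = invoice 54220.04 + 12639.57 = 66859.61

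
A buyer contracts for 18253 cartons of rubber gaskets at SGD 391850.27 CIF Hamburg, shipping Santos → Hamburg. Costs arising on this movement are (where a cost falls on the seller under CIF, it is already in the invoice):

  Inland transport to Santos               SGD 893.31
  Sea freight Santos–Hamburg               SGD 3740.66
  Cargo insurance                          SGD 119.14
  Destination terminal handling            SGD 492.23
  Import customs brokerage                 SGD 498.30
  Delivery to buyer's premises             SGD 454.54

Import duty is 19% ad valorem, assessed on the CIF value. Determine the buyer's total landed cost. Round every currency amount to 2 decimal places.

Total landed cost: SGD 467746.89

CIF: the seller pays costs through ocean freight and marine insurance to the destination port.
Already in the invoice (seller's account under CIF): inland to port, freight, insurance — exclude.
The CIF price already equals the CIF value: 391850.27
Import duty = 391850.27 × 19% = 74451.55
Buyer bears: destination terminal 492.23 + brokerage 498.30 + delivery 454.54 + duty 74451.55 = 75896.62
Landed cost = invoice 391850.27 + 75896.62 = 467746.89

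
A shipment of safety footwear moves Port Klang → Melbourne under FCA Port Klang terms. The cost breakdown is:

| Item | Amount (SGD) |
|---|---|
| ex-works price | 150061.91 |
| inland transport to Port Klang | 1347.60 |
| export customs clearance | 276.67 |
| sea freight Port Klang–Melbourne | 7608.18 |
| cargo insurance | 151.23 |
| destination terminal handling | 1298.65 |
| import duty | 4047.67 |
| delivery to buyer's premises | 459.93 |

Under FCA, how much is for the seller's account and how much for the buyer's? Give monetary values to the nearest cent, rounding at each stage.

Seller: SGD 151686.18; buyer: SGD 13565.66

FCA: the seller delivers export-cleared goods to the carrier; the buyer bears costs from that point.
Seller's account: goods 150061.91 + inland to port 1347.60 + export clearance 276.67 = 151686.18
Buyer's account: freight 7608.18 + insurance 151.23 + destination terminal 1298.65 + duty 4047.67 + delivery 459.93 = 13565.66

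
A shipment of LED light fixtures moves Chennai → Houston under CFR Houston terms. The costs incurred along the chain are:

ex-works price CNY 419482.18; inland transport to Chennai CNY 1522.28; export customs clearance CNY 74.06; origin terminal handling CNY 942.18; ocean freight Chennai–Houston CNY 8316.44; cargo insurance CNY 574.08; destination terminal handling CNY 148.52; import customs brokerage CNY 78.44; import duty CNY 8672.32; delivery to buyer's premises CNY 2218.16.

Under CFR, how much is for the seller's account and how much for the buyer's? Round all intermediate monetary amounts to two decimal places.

Seller: CNY 430337.14; buyer: CNY 11691.52

CFR: the seller pays costs through ocean freight to the destination port, but not insurance.
Seller's account: goods 419482.18 + inland to port 1522.28 + export clearance 74.06 + origin terminal 942.18 + freight 8316.44 = 430337.14
Buyer's account: insurance 574.08 + destination terminal 148.52 + brokerage 78.44 + duty 8672.32 + delivery 2218.16 = 11691.52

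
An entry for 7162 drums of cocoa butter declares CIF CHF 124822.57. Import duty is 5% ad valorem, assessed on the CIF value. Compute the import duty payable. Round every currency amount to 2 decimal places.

Import duty: CHF 6241.13

Import duty = 124822.57 × 5% = 6241.13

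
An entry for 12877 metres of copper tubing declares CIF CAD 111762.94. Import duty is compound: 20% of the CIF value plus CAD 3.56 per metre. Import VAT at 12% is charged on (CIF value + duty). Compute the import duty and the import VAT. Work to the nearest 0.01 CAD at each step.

Ad valorem component: 111762.94 × 20% = 22352.59
Specific component: 12877 × 3.56 = 45842.12
Import duty = 22352.59 + 45842.12 = 68194.71
VAT base = CIF + duty = 111762.94 + 68194.71 = 179957.65
Import VAT = 179957.65 × 12% = 21594.92

Import duty: CAD 68194.71; import VAT: CAD 21594.92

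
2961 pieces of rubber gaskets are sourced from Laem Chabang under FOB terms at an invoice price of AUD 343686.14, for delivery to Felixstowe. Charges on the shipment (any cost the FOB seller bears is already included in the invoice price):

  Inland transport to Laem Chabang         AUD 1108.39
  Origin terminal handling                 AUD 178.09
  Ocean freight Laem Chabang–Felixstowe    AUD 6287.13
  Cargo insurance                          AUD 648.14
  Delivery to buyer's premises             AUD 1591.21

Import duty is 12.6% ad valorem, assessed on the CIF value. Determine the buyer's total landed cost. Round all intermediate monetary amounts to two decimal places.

Total landed cost: AUD 396390.92

FOB: the seller bears costs until goods are on board at the origin port; the buyer bears freight, insurance and all costs thereafter.
Already in the invoice (seller's account under FOB): inland to port, origin terminal — exclude.
CIF value = FOB price + freight + insurance = 343686.14 + 6287.13 + 648.14 = 350621.41
Import duty = 350621.41 × 12.6% = 44178.30
Buyer bears: freight 6287.13 + insurance 648.14 + delivery 1591.21 + duty 44178.30 = 52704.78
Landed cost = invoice 343686.14 + 52704.78 = 396390.92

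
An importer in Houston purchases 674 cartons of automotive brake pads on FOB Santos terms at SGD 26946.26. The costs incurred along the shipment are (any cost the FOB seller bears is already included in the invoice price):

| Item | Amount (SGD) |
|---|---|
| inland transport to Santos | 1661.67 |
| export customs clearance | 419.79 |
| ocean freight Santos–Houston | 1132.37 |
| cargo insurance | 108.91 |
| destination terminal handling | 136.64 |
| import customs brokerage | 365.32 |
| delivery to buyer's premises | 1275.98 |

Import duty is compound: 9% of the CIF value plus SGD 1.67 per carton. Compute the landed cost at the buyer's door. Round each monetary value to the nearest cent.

Total landed cost: SGD 33627.94

FOB: the seller bears costs until goods are on board at the origin port; the buyer bears freight, insurance and all costs thereafter.
Already in the invoice (seller's account under FOB): inland to port, export clearance — exclude.
CIF value = FOB price + freight + insurance = 26946.26 + 1132.37 + 108.91 = 28187.54
Ad valorem component: 28187.54 × 9% = 2536.88
Specific component: 674 × 1.67 = 1125.58
Import duty = 2536.88 + 1125.58 = 3662.46
Buyer bears: freight 1132.37 + insurance 108.91 + destination terminal 136.64 + brokerage 365.32 + delivery 1275.98 + duty 3662.46 = 6681.68
Landed cost = invoice 26946.26 + 6681.68 = 33627.94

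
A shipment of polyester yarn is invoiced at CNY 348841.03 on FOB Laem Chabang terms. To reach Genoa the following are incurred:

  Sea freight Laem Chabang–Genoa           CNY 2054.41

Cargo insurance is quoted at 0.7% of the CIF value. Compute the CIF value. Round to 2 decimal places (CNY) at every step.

CIF value: CNY 353369.02

Let C be the CIF value. C = FOB price + freight + 0.7% × C
C − 0.7% × C = 348841.03 + 2054.41
0.993 × C = 350895.44
C = 350895.44 / 0.993 = 353369.02
Insurance premium = 0.7% × 353369.02 = 2473.58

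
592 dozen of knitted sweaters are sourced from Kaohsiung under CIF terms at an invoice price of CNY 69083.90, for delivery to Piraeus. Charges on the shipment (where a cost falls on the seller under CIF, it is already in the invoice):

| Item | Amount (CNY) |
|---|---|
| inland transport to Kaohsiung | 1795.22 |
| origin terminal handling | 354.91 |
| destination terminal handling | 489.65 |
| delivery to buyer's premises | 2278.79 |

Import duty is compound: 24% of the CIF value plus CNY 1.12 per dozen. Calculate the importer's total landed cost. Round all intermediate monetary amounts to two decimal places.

CIF: the seller pays costs through ocean freight and marine insurance to the destination port.
Already in the invoice (seller's account under CIF): inland to port, origin terminal — exclude.
The CIF price already equals the CIF value: 69083.90
Ad valorem component: 69083.90 × 24% = 16580.14
Specific component: 592 × 1.12 = 663.04
Import duty = 16580.14 + 663.04 = 17243.18
Buyer bears: destination terminal 489.65 + delivery 2278.79 + duty 17243.18 = 20011.62
Landed cost = invoice 69083.90 + 20011.62 = 89095.52

Total landed cost: CNY 89095.52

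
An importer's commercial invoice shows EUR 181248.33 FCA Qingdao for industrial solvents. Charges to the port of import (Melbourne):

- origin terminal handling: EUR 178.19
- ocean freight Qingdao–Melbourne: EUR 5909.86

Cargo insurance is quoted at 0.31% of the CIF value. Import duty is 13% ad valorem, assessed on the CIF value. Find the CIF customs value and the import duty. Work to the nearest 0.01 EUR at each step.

CIF value: EUR 187918.93; import duty: EUR 24429.46

Let C be the CIF value. C = FCA price + pre-shipment costs + freight + 0.31% × C
C − 0.31% × C = 181248.33 + 178.19 + 5909.86
0.9969 × C = 187336.38
C = 187336.38 / 0.9969 = 187918.93
Insurance premium = 0.31% × 187918.93 = 582.55
Import duty = 187918.93 × 13% = 24429.46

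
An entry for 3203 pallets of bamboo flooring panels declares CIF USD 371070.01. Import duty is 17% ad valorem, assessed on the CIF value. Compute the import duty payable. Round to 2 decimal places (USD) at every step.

Import duty = 371070.01 × 17% = 63081.90

Import duty: USD 63081.90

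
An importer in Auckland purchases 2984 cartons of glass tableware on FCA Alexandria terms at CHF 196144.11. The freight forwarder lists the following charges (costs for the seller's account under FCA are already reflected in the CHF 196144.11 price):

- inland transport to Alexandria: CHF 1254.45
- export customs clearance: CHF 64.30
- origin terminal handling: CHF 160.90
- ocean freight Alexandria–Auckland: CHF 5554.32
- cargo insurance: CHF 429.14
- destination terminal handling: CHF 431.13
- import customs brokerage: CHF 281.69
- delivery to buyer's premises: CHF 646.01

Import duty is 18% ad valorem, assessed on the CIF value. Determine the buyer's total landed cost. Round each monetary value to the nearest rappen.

FCA: the seller delivers export-cleared goods to the carrier; the buyer bears costs from that point.
Already in the invoice (seller's account under FCA): inland to port, export clearance — exclude.
CIF value = FCA price + origin terminal + freight + insurance = 196144.11 + 160.90 + 5554.32 + 429.14 = 202288.47
Import duty = 202288.47 × 18% = 36411.92
Buyer bears: origin terminal 160.90 + freight 5554.32 + insurance 429.14 + destination terminal 431.13 + brokerage 281.69 + delivery 646.01 + duty 36411.92 = 43915.11
Landed cost = invoice 196144.11 + 43915.11 = 240059.22

Total landed cost: CHF 240059.22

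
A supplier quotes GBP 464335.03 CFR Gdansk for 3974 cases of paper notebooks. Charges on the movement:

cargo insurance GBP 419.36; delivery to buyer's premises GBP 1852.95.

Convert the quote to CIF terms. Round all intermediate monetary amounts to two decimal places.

CIF price: GBP 464754.39

Not relevant to the conversion: delivery — on the buyer under both terms; not part of either seller's price.
From CFR to CIF, the seller additionally bears: insurance.
CIF price = 464335.03 + 419.36 = 464754.39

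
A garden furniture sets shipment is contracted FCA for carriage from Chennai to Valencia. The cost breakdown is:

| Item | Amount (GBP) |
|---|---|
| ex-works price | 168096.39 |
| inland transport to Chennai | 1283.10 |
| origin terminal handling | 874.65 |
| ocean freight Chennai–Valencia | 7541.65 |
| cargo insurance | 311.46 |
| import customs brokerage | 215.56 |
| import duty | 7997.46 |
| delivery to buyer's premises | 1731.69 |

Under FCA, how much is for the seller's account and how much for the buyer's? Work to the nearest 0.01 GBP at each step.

Seller: GBP 169379.49; buyer: GBP 18672.47

FCA: the seller delivers export-cleared goods to the carrier; the buyer bears costs from that point.
Seller's account: goods 168096.39 + inland to port 1283.10 = 169379.49
Buyer's account: origin terminal 874.65 + freight 7541.65 + insurance 311.46 + brokerage 215.56 + duty 7997.46 + delivery 1731.69 = 18672.47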